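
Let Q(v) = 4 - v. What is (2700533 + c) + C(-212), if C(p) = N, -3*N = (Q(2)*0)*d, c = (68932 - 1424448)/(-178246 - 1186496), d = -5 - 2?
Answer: 1842766081501/682371 ≈ 2.7005e+6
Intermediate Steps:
d = -7
c = 677758/682371 (c = -1355516/(-1364742) = -1355516*(-1/1364742) = 677758/682371 ≈ 0.99324)
N = 0 (N = -(4 - 1*2)*0*(-7)/3 = -(4 - 2)*0*(-7)/3 = -2*0*(-7)/3 = -0*(-7) = -⅓*0 = 0)
C(p) = 0
(2700533 + c) + C(-212) = (2700533 + 677758/682371) + 0 = 1842766081501/682371 + 0 = 1842766081501/682371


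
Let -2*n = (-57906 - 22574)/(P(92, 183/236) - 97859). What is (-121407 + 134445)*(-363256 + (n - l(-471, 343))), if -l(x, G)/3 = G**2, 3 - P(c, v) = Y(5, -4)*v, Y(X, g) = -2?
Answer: -310411226188062/2309365 ≈ -1.3441e+8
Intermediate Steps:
P(c, v) = 3 + 2*v (P(c, v) = 3 - (-2)*v = 3 + 2*v)
l(x, G) = -3*G**2
n = -949664/2309365 (n = -(-57906 - 22574)/(2*((3 + 2*(183/236)) - 97859)) = -(-40240)/((3 + 2*(183*(1/236))) - 97859) = -(-40240)/((3 + 2*(183/236)) - 97859) = -(-40240)/((3 + 183/118) - 97859) = -(-40240)/(537/118 - 97859) = -(-40240)/(-11546825/118) = -(-40240)*(-118)/11546825 = -1/2*1899328/2309365 = -949664/2309365 ≈ -0.41122)
(-121407 + 134445)*(-363256 + (n - l(-471, 343))) = (-121407 + 134445)*(-363256 + (-949664/2309365 - (-3)*343**2)) = 13038*(-363256 + (-949664/2309365 - (-3)*117649)) = 13038*(-363256 + (-949664/2309365 - 1*(-352947))) = 13038*(-363256 + (-949664/2309365 + 352947)) = 13038*(-363256 + 815082498991/2309365) = 13038*(-23808193449/2309365) = -310411226188062/2309365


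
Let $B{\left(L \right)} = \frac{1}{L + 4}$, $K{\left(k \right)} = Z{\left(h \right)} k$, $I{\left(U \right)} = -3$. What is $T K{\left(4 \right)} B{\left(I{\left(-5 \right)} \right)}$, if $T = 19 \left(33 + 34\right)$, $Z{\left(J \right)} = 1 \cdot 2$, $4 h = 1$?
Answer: $10184$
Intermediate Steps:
$h = \frac{1}{4}$ ($h = \frac{1}{4} \cdot 1 = \frac{1}{4} \approx 0.25$)
$Z{\left(J \right)} = 2$
$K{\left(k \right)} = 2 k$
$B{\left(L \right)} = \frac{1}{4 + L}$
$T = 1273$ ($T = 19 \cdot 67 = 1273$)
$T K{\left(4 \right)} B{\left(I{\left(-5 \right)} \right)} = 1273 \frac{2 \cdot 4}{4 - 3} = 1273 \cdot \frac{8}{1} = 1273 \cdot 8 \cdot 1 = 1273 \cdot 8 = 10184$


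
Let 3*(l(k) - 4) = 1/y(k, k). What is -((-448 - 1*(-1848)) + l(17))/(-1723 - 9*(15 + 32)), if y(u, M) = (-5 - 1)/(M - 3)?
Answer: 12629/19314 ≈ 0.65388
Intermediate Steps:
y(u, M) = -6/(-3 + M)
l(k) = 25/6 - k/18 (l(k) = 4 + 1/(3*((-6/(-3 + k)))) = 4 + (½ - k/6)/3 = 4 + (⅙ - k/18) = 25/6 - k/18)
-((-448 - 1*(-1848)) + l(17))/(-1723 - 9*(15 + 32)) = -((-448 - 1*(-1848)) + (25/6 - 1/18*17))/(-1723 - 9*(15 + 32)) = -((-448 + 1848) + (25/6 - 17/18))/(-1723 - 9*47) = -(1400 + 29/9)/(-1723 - 423) = -12629/(9*(-2146)) = -12629*(-1)/(9*2146) = -1*(-12629/19314) = 12629/19314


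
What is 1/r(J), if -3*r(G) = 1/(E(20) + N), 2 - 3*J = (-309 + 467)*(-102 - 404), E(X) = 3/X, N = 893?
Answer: -53589/20 ≈ -2679.4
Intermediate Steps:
J = 26650 (J = 2/3 - (-309 + 467)*(-102 - 404)/3 = 2/3 - 158*(-506)/3 = 2/3 - 1/3*(-79948) = 2/3 + 79948/3 = 26650)
r(G) = -20/53589 (r(G) = -1/(3*(3/20 + 893)) = -1/(3*17863/20) = -1/3*20/17863 = -20/53589)
1/r(J) = 1/(-20/53589) = -53589/20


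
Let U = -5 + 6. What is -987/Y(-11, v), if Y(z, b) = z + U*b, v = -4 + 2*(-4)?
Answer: 987/23 ≈ 42.913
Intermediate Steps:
v = -12 (v = -4 - 8 = -12)
U = 1
Y(z, b) = b + z (Y(z, b) = z + 1*b = z + b = b + z)
-987/Y(-11, v) = -987/(-12 - 11) = -987/(-23) = -987*(-1/23) = 987/23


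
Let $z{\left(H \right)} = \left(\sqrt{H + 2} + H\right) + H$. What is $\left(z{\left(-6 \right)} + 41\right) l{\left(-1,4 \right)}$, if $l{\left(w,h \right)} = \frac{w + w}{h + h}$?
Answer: $- \frac{29}{4} - \frac{i}{2} \approx -7.25 - 0.5 i$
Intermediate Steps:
$l{\left(w,h \right)} = \frac{w}{h}$ ($l{\left(w,h \right)} = \frac{2 w}{2 h} = 2 w \frac{1}{2 h} = \frac{w}{h}$)
$z{\left(H \right)} = \sqrt{2 + H} + 2 H$ ($z{\left(H \right)} = \left(\sqrt{2 + H} + H\right) + H = \left(H + \sqrt{2 + H}\right) + H = \sqrt{2 + H} + 2 H$)
$\left(z{\left(-6 \right)} + 41\right) l{\left(-1,4 \right)} = \left(\left(\sqrt{2 - 6} + 2 \left(-6\right)\right) + 41\right) \left(- \frac{1}{4}\right) = \left(\left(\sqrt{-4} - 12\right) + 41\right) \left(\left(-1\right) \frac{1}{4}\right) = \left(\left(2 i - 12\right) + 41\right) \left(- \frac{1}{4}\right) = \left(\left(-12 + 2 i\right) + 41\right) \left(- \frac{1}{4}\right) = \left(29 + 2 i\right) \left(- \frac{1}{4}\right) = - \frac{29}{4} - \frac{i}{2}$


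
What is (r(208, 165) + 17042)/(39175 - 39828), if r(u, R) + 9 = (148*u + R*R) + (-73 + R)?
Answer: -75134/653 ≈ -115.06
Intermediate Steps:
r(u, R) = -82 + R + R² + 148*u (r(u, R) = -9 + ((148*u + R*R) + (-73 + R)) = -9 + ((148*u + R²) + (-73 + R)) = -9 + ((R² + 148*u) + (-73 + R)) = -9 + (-73 + R + R² + 148*u) = -82 + R + R² + 148*u)
(r(208, 165) + 17042)/(39175 - 39828) = ((-82 + 165 + 165² + 148*208) + 17042)/(39175 - 39828) = ((-82 + 165 + 27225 + 30784) + 17042)/(-653) = (58092 + 17042)*(-1/653) = 75134*(-1/653) = -75134/653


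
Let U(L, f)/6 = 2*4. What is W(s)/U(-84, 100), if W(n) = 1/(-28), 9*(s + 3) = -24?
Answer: -1/1344 ≈ -0.00074405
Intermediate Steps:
U(L, f) = 48 (U(L, f) = 6*(2*4) = 6*8 = 48)
s = -17/3 (s = -3 + (⅑)*(-24) = -3 - 8/3 = -17/3 ≈ -5.6667)
W(n) = -1/28
W(s)/U(-84, 100) = -1/28/48 = -1/28*1/48 = -1/1344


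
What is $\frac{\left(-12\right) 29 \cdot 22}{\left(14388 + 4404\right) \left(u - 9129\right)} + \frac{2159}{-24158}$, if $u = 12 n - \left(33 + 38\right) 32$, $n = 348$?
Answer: $- \frac{420901187}{4712621850} \approx -0.089314$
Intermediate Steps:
$u = 1904$ ($u = 12 \cdot 348 - \left(33 + 38\right) 32 = 4176 - 71 \cdot 32 = 4176 - 2272 = 1904$)
$\frac{\left(-12\right) 29 \cdot 22}{\left(14388 + 4404\right) \left(u - 9129\right)} + \frac{2159}{-24158} = \frac{\left(-12\right) 29 \cdot 22}{\left(14388 + 4404\right) \left(1904 - 9129\right)} + \frac{2159}{-24158} = \frac{\left(-348\right) 22}{18792 \left(-7225\right)} + 2159 \left(- \frac{1}{24158}\right) = - \frac{7656}{-135772200} - \frac{2159}{24158} = \left(-7656\right) \left(- \frac{1}{135772200}\right) - \frac{2159}{24158} = \frac{11}{195075} - \frac{2159}{24158} = - \frac{420901187}{4712621850}$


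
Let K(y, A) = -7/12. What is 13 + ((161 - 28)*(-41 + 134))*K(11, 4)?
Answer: -28809/4 ≈ -7202.3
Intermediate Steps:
K(y, A) = -7/12 (K(y, A) = -7*1/12 = -7/12)
13 + ((161 - 28)*(-41 + 134))*K(11, 4) = 13 + ((161 - 28)*(-41 + 134))*(-7/12) = 13 + (133*93)*(-7/12) = 13 + 12369*(-7/12) = 13 - 28861/4 = -28809/4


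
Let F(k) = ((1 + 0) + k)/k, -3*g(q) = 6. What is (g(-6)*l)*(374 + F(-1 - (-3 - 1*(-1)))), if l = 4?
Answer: -3008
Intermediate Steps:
g(q) = -2 (g(q) = -⅓*6 = -2)
F(k) = (1 + k)/k
(g(-6)*l)*(374 + F(-1 - (-3 - 1*(-1)))) = (-2*4)*(374 + (1 + (-1 - (-3 - 1*(-1))))/(-1 - (-3 - 1*(-1)))) = -8*(374 + (1 + (-1 - (-3 + 1)))/(-1 - (-3 + 1))) = -8*(374 + (1 + (-1 - 1*(-2)))/(-1 - 1*(-2))) = -8*(374 + (1 + (-1 + 2))/(-1 + 2)) = -8*(374 + (1 + 1)/1) = -8*(374 + 1*2) = -8*(374 + 2) = -8*376 = -3008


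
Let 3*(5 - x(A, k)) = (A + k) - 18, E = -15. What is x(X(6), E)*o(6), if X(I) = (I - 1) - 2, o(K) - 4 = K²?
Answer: 600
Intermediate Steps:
o(K) = 4 + K²
X(I) = -3 + I (X(I) = (-1 + I) - 2 = -3 + I)
x(A, k) = 11 - A/3 - k/3 (x(A, k) = 5 - ((A + k) - 18)/3 = 5 - (-18 + A + k)/3 = 5 + (6 - A/3 - k/3) = 11 - A/3 - k/3)
x(X(6), E)*o(6) = (11 - (-3 + 6)/3 - ⅓*(-15))*(4 + 6²) = (11 - ⅓*3 + 5)*(4 + 36) = (11 - 1 + 5)*40 = 15*40 = 600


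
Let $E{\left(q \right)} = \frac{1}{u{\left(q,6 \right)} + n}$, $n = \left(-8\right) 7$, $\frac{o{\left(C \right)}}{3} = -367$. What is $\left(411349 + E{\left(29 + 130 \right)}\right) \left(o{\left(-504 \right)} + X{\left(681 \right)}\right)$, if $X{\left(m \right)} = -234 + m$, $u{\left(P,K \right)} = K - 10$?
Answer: $- \frac{2690222351}{10} \approx -2.6902 \cdot 10^{8}$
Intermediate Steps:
$o{\left(C \right)} = -1101$ ($o{\left(C \right)} = 3 \left(-367\right) = -1101$)
$u{\left(P,K \right)} = -10 + K$
$n = -56$
$E{\left(q \right)} = - \frac{1}{60}$ ($E{\left(q \right)} = \frac{1}{\left(-10 + 6\right) - 56} = \frac{1}{-4 - 56} = \frac{1}{-60} = - \frac{1}{60}$)
$\left(411349 + E{\left(29 + 130 \right)}\right) \left(o{\left(-504 \right)} + X{\left(681 \right)}\right) = \left(411349 - \frac{1}{60}\right) \left(-1101 + \left(-234 + 681\right)\right) = \frac{24680939 \left(-1101 + 447\right)}{60} = \frac{24680939}{60} \left(-654\right) = - \frac{2690222351}{10}$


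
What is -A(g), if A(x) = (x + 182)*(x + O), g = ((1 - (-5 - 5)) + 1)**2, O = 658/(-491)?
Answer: -22834996/491 ≈ -46507.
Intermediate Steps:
O = -658/491 (O = 658*(-1/491) = -658/491 ≈ -1.3401)
g = 144 (g = ((1 - 1*(-10)) + 1)**2 = ((1 + 10) + 1)**2 = (11 + 1)**2 = 12**2 = 144)
A(x) = (182 + x)*(-658/491 + x) (A(x) = (x + 182)*(x - 658/491) = (182 + x)*(-658/491 + x))
-A(g) = -(-119756/491 + 144**2 + (88704/491)*144) = -(-119756/491 + 20736 + 12773376/491) = -1*22834996/491 = -22834996/491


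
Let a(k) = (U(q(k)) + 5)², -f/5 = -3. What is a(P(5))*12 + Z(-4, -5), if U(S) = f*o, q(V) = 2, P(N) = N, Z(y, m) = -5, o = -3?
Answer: 19195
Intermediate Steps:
f = 15 (f = -5*(-3) = 15)
U(S) = -45 (U(S) = 15*(-3) = -45)
a(k) = 1600 (a(k) = (-45 + 5)² = (-40)² = 1600)
a(P(5))*12 + Z(-4, -5) = 1600*12 - 5 = 19200 - 5 = 19195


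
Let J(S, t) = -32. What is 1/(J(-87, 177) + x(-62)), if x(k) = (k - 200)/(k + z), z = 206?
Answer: -72/2435 ≈ -0.029569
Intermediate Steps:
x(k) = (-200 + k)/(206 + k) (x(k) = (k - 200)/(k + 206) = (-200 + k)/(206 + k))
1/(J(-87, 177) + x(-62)) = 1/(-32 + (-200 - 62)/(206 - 62)) = 1/(-32 - 262/144) = 1/(-32 + (1/144)*(-262)) = 1/(-32 - 131/72) = 1/(-2435/72) = -72/2435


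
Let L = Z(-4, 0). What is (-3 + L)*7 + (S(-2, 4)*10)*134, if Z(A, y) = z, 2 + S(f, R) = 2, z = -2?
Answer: -35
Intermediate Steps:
S(f, R) = 0 (S(f, R) = -2 + 2 = 0)
Z(A, y) = -2
L = -2
(-3 + L)*7 + (S(-2, 4)*10)*134 = (-3 - 2)*7 + (0*10)*134 = -5*7 + 0*134 = -35 + 0 = -35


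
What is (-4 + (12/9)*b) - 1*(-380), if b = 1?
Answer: 1132/3 ≈ 377.33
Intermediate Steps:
(-4 + (12/9)*b) - 1*(-380) = (-4 + (12/9)*1) - 1*(-380) = (-4 + (12*(⅑))*1) + 380 = (-4 + (4/3)*1) + 380 = (-4 + 4/3) + 380 = -8/3 + 380 = 1132/3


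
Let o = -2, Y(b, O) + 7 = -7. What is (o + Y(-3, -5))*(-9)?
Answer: 144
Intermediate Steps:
Y(b, O) = -14 (Y(b, O) = -7 - 7 = -14)
(o + Y(-3, -5))*(-9) = (-2 - 14)*(-9) = -16*(-9) = 144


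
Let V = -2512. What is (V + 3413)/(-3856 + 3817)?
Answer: -901/39 ≈ -23.103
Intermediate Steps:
(V + 3413)/(-3856 + 3817) = (-2512 + 3413)/(-3856 + 3817) = 901/(-39) = 901*(-1/39) = -901/39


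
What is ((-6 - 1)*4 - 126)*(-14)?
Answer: 2156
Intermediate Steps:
((-6 - 1)*4 - 126)*(-14) = (-7*4 - 126)*(-14) = (-28 - 126)*(-14) = -154*(-14) = 2156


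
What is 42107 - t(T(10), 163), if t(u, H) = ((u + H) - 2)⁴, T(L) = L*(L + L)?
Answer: -16983520934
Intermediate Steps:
T(L) = 2*L² (T(L) = L*(2*L) = 2*L²)
t(u, H) = (-2 + H + u)⁴ (t(u, H) = ((H + u) - 2)⁴ = (-2 + H + u)⁴)
42107 - t(T(10), 163) = 42107 - (-2 + 163 + 2*10²)⁴ = 42107 - (-2 + 163 + 2*100)⁴ = 42107 - (-2 + 163 + 200)⁴ = 42107 - 1*361⁴ = 42107 - 1*16983563041 = 42107 - 16983563041 = -16983520934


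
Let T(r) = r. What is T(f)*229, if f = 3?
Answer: 687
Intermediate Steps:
T(f)*229 = 3*229 = 687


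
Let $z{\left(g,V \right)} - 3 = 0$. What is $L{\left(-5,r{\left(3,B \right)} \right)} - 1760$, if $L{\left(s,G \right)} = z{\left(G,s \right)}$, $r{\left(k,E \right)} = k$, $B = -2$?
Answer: $-1757$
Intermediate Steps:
$z{\left(g,V \right)} = 3$ ($z{\left(g,V \right)} = 3 + 0 = 3$)
$L{\left(s,G \right)} = 3$
$L{\left(-5,r{\left(3,B \right)} \right)} - 1760 = 3 - 1760 = -1757$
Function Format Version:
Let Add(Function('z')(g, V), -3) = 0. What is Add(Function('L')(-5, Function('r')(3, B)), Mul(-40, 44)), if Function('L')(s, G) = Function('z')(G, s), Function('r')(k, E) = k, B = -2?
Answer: -1757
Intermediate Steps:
Function('z')(g, V) = 3 (Function('z')(g, V) = Add(3, 0) = 3)
Function('L')(s, G) = 3
Add(Function('L')(-5, Function('r')(3, B)), Mul(-40, 44)) = Add(3, Mul(-40, 44)) = Add(3, -1760) = -1757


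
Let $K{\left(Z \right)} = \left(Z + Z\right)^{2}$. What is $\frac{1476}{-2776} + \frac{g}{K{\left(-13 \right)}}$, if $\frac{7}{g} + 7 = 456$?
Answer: $- \frac{55997749}{105322828} \approx -0.53168$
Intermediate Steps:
$g = \frac{7}{449}$ ($g = \frac{7}{-7 + 456} = \frac{7}{449} \approx 0.01559$)
$K{\left(Z \right)} = 4 Z^{2}$ ($K{\left(Z \right)} = \left(2 Z\right)^{2} = 4 Z^{2}$)
$\frac{1476}{-2776} + \frac{g}{K{\left(-13 \right)}} = \frac{1476}{-2776} + \frac{7}{449 \cdot 4 \left(-13\right)^{2}} = 1476 \left(- \frac{1}{2776}\right) + \frac{7}{449 \cdot 4 \cdot 169} = - \frac{369}{694} + \frac{7}{449 \cdot 676} = - \frac{369}{694} + \frac{7}{449} \cdot \frac{1}{676} = - \frac{369}{694} + \frac{7}{303524} = - \frac{55997749}{105322828}$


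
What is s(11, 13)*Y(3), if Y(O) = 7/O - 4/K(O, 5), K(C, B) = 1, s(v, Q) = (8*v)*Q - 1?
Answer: -1905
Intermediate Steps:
s(v, Q) = -1 + 8*Q*v (s(v, Q) = 8*Q*v - 1 = -1 + 8*Q*v)
Y(O) = -4 + 7/O (Y(O) = 7/O - 4/1 = 7/O - 4*1 = 7/O - 4 = -4 + 7/O)
s(11, 13)*Y(3) = (-1 + 8*13*11)*(-4 + 7/3) = (-1 + 1144)*(-4 + 7*(⅓)) = 1143*(-4 + 7/3) = 1143*(-5/3) = -1905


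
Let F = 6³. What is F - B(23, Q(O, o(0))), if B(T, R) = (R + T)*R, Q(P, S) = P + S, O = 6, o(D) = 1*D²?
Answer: 42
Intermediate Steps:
o(D) = D²
F = 216
B(T, R) = R*(R + T)
F - B(23, Q(O, o(0))) = 216 - (6 + 0²)*((6 + 0²) + 23) = 216 - (6 + 0)*((6 + 0) + 23) = 216 - 6*(6 + 23) = 216 - 6*29 = 216 - 1*174 = 216 - 174 = 42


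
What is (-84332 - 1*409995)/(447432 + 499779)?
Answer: -494327/947211 ≈ -0.52188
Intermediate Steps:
(-84332 - 1*409995)/(447432 + 499779) = (-84332 - 409995)/947211 = -494327*1/947211 = -494327/947211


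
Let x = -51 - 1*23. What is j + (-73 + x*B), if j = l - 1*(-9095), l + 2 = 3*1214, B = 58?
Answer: 8370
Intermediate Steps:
l = 3640 (l = -2 + 3*1214 = -2 + 3642 = 3640)
x = -74 (x = -51 - 23 = -74)
j = 12735 (j = 3640 - 1*(-9095) = 3640 + 9095 = 12735)
j + (-73 + x*B) = 12735 + (-73 - 74*58) = 12735 + (-73 - 4292) = 12735 - 4365 = 8370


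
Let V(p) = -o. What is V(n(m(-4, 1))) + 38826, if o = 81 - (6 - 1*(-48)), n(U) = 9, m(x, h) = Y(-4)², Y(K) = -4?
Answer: 38799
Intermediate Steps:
m(x, h) = 16 (m(x, h) = (-4)² = 16)
o = 27 (o = 81 - (6 + 48) = 81 - 1*54 = 81 - 54 = 27)
V(p) = -27 (V(p) = -1*27 = -27)
V(n(m(-4, 1))) + 38826 = -27 + 38826 = 38799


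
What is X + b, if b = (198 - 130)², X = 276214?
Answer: 280838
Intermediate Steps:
b = 4624 (b = 68² = 4624)
X + b = 276214 + 4624 = 280838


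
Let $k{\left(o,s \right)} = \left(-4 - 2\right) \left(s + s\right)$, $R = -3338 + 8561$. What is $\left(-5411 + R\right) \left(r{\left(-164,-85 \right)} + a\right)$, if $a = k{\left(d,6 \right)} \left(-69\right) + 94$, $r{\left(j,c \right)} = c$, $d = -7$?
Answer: $-935676$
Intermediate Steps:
$R = 5223$
$k{\left(o,s \right)} = - 12 s$ ($k{\left(o,s \right)} = - 6 \cdot 2 s = - 12 s$)
$a = 5062$ ($a = \left(-12\right) 6 \left(-69\right) + 94 = \left(-72\right) \left(-69\right) + 94 = 4968 + 94 = 5062$)
$\left(-5411 + R\right) \left(r{\left(-164,-85 \right)} + a\right) = \left(-5411 + 5223\right) \left(-85 + 5062\right) = \left(-188\right) 4977 = -935676$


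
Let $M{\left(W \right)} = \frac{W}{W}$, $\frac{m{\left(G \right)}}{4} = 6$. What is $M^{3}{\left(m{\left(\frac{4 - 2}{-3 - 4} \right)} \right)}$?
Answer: $1$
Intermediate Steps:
$m{\left(G \right)} = 24$ ($m{\left(G \right)} = 4 \cdot 6 = 24$)
$M{\left(W \right)} = 1$
$M^{3}{\left(m{\left(\frac{4 - 2}{-3 - 4} \right)} \right)} = 1^{3} = 1$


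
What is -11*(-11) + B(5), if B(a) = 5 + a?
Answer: 131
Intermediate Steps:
-11*(-11) + B(5) = -11*(-11) + (5 + 5) = 121 + 10 = 131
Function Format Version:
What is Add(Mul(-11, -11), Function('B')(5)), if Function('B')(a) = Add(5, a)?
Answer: 131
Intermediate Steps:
Add(Mul(-11, -11), Function('B')(5)) = Add(Mul(-11, -11), Add(5, 5)) = Add(121, 10) = 131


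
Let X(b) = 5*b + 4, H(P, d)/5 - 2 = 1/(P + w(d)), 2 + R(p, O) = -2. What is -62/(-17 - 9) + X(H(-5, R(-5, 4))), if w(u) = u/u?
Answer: 2607/52 ≈ 50.135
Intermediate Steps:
w(u) = 1
R(p, O) = -4 (R(p, O) = -2 - 2 = -4)
H(P, d) = 10 + 5/(1 + P) (H(P, d) = 10 + 5/(P + 1) = 10 + 5/(1 + P))
X(b) = 4 + 5*b
-62/(-17 - 9) + X(H(-5, R(-5, 4))) = -62/(-17 - 9) + (4 + 5*(5*(3 + 2*(-5))/(1 - 5))) = -62/(-26) + (4 + 5*(5*(3 - 10)/(-4))) = -62*(-1/26) + (4 + 5*(5*(-1/4)*(-7))) = 31/13 + (4 + 5*(35/4)) = 31/13 + (4 + 175/4) = 31/13 + 191/4 = 2607/52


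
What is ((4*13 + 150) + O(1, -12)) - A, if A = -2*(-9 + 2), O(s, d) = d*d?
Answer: 332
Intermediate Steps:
O(s, d) = d**2
A = 14 (A = -2*(-7) = 14)
((4*13 + 150) + O(1, -12)) - A = ((4*13 + 150) + (-12)**2) - 1*14 = ((52 + 150) + 144) - 14 = (202 + 144) - 14 = 346 - 14 = 332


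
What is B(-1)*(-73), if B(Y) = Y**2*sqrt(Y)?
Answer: -73*I ≈ -73.0*I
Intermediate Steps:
B(Y) = Y**(5/2)
B(-1)*(-73) = (-1)**(5/2)*(-73) = I*(-73) = -73*I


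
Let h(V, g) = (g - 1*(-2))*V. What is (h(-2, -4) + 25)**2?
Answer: 841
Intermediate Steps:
h(V, g) = V*(2 + g) (h(V, g) = (g + 2)*V = (2 + g)*V = V*(2 + g))
(h(-2, -4) + 25)**2 = (-2*(2 - 4) + 25)**2 = (-2*(-2) + 25)**2 = (4 + 25)**2 = 29**2 = 841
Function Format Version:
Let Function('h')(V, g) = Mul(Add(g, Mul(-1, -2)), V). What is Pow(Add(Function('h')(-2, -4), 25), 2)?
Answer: 841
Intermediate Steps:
Function('h')(V, g) = Mul(V, Add(2, g)) (Function('h')(V, g) = Mul(Add(g, 2), V) = Mul(Add(2, g), V) = Mul(V, Add(2, g)))
Pow(Add(Function('h')(-2, -4), 25), 2) = Pow(Add(Mul(-2, Add(2, -4)), 25), 2) = Pow(Add(Mul(-2, -2), 25), 2) = Pow(Add(4, 25), 2) = Pow(29, 2) = 841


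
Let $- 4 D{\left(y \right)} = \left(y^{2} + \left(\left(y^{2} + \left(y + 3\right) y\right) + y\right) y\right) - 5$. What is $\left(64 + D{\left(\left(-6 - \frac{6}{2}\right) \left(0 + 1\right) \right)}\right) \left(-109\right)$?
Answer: $- \frac{71613}{2} \approx -35807.0$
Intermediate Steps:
$D{\left(y \right)} = \frac{5}{4} - \frac{y^{2}}{4} - \frac{y \left(y + y^{2} + y \left(3 + y\right)\right)}{4}$ ($D{\left(y \right)} = - \frac{\left(y^{2} + \left(\left(y^{2} + \left(y + 3\right) y\right) + y\right) y\right) - 5}{4} = - \frac{\left(y^{2} + \left(\left(y^{2} + \left(3 + y\right) y\right) + y\right) y\right) - 5}{4} = - \frac{\left(y^{2} + \left(\left(y^{2} + y \left(3 + y\right)\right) + y\right) y\right) - 5}{4} = - \frac{\left(y^{2} + \left(y + y^{2} + y \left(3 + y\right)\right) y\right) - 5}{4} = - \frac{\left(y^{2} + y \left(y + y^{2} + y \left(3 + y\right)\right)\right) - 5}{4} = - \frac{-5 + y^{2} + y \left(y + y^{2} + y \left(3 + y\right)\right)}{4} = \frac{5}{4} - \frac{y^{2}}{4} - \frac{y \left(y + y^{2} + y \left(3 + y\right)\right)}{4}$)
$\left(64 + D{\left(\left(-6 - \frac{6}{2}\right) \left(0 + 1\right) \right)}\right) \left(-109\right) = \left(64 - \left(- \frac{5}{4} + \frac{\left(0 + 1\right)^{3} \left(-6 - \frac{6}{2}\right)^{3}}{2} + \frac{5 \left(0 + 1\right)^{2} \left(-6 - \frac{6}{2}\right)^{2}}{4}\right)\right) \left(-109\right) = \left(64 - \left(- \frac{5}{4} + \frac{\left(-6 - 3\right)^{3}}{2} + \frac{5 \left(-6 - 3\right)^{2}}{4}\right)\right) \left(-109\right) = \left(64 - \left(- \frac{5}{4} - \frac{729}{2} + \frac{405}{4}\right)\right) \left(-109\right) = \left(64 - - \frac{529}{2}\right) \left(-109\right) = \left(64 + \left(\frac{5}{4} - \frac{405}{4} + \frac{729}{2}\right)\right) \left(-109\right) = \left(64 + \frac{529}{2}\right) \left(-109\right) = \frac{657}{2} \left(-109\right) = - \frac{71613}{2}$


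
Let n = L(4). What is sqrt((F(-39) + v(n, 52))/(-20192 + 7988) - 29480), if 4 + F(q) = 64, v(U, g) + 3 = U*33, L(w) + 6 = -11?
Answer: I*sqrt(3387866334)/339 ≈ 171.7*I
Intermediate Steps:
L(w) = -17 (L(w) = -6 - 11 = -17)
n = -17
v(U, g) = -3 + 33*U (v(U, g) = -3 + U*33 = -3 + 33*U)
F(q) = 60 (F(q) = -4 + 64 = 60)
sqrt((F(-39) + v(n, 52))/(-20192 + 7988) - 29480) = sqrt((60 + (-3 + 33*(-17)))/(-20192 + 7988) - 29480) = sqrt((60 + (-3 - 561))/(-12204) - 29480) = sqrt((60 - 564)*(-1/12204) - 29480) = sqrt(-504*(-1/12204) - 29480) = sqrt(14/339 - 29480) = sqrt(-9993706/339) = I*sqrt(3387866334)/339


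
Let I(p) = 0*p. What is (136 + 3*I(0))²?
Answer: 18496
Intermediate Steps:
I(p) = 0
(136 + 3*I(0))² = (136 + 3*0)² = (136 + 0)² = 136² = 18496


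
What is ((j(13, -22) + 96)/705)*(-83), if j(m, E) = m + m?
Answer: -10126/705 ≈ -14.363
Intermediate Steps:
j(m, E) = 2*m
((j(13, -22) + 96)/705)*(-83) = ((2*13 + 96)/705)*(-83) = ((26 + 96)*(1/705))*(-83) = (122*(1/705))*(-83) = (122/705)*(-83) = -10126/705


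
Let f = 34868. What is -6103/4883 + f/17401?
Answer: 64062141/84969083 ≈ 0.75395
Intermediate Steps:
-6103/4883 + f/17401 = -6103/4883 + 34868/17401 = 64062141/84969083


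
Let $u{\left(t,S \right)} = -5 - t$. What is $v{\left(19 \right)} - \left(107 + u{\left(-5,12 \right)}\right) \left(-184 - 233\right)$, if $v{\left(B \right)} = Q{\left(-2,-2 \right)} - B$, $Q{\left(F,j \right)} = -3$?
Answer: $44597$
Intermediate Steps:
$v{\left(B \right)} = -3 - B$
$v{\left(19 \right)} - \left(107 + u{\left(-5,12 \right)}\right) \left(-184 - 233\right) = \left(-3 - 19\right) - \left(107 - 0\right) \left(-184 - 233\right) = \left(-3 - 19\right) - \left(107 + \left(-5 + 5\right)\right) \left(-417\right) = -22 - \left(107 + 0\right) \left(-417\right) = -22 - 107 \left(-417\right) = -22 - -44619 = -22 + 44619 = 44597$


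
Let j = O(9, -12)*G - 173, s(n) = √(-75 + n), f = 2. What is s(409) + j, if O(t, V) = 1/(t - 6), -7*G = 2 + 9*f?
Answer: -3653/21 + √334 ≈ -155.68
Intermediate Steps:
G = -20/7 (G = -(2 + 9*2)/7 = -(2 + 18)/7 = -⅐*20 = -20/7 ≈ -2.8571)
O(t, V) = 1/(-6 + t)
j = -3653/21 (j = -20/7/(-6 + 9) - 173 = -20/7/3 - 173 = (⅓)*(-20/7) - 173 = -20/21 - 173 = -3653/21 ≈ -173.95)
s(409) + j = √(-75 + 409) - 3653/21 = √334 - 3653/21 = -3653/21 + √334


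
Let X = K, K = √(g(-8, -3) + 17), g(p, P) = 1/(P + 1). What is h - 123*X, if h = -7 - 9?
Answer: -16 - 123*√66/2 ≈ -515.63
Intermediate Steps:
g(p, P) = 1/(1 + P)
h = -16
K = √66/2 (K = √(1/(1 - 3) + 17) = √(1/(-2) + 17) = √(-½ + 17) = √(33/2) = √66/2 ≈ 4.0620)
X = √66/2 ≈ 4.0620
h - 123*X = -16 - 123*√66/2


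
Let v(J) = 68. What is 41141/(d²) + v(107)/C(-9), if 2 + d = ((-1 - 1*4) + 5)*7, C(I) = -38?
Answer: 781543/76 ≈ 10283.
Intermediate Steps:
d = -2 (d = -2 + ((-1 - 1*4) + 5)*7 = -2 + ((-1 - 4) + 5)*7 = -2 + (-5 + 5)*7 = -2 + 0*7 = -2 + 0 = -2)
41141/(d²) + v(107)/C(-9) = 41141/((-2)²) + 68/(-38) = 41141/4 + 68*(-1/38) = 41141*(¼) - 34/19 = 41141/4 - 34/19 = 781543/76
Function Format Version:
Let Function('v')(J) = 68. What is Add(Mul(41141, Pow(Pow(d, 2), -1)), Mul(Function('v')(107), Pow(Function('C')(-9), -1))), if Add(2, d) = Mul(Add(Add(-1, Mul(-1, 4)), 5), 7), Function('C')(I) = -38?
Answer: Rational(781543, 76) ≈ 10283.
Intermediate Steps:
d = -2 (d = Add(-2, Mul(Add(Add(-1, Mul(-1, 4)), 5), 7)) = Add(-2, Mul(Add(Add(-1, -4), 5), 7)) = Add(-2, Mul(Add(-5, 5), 7)) = Add(-2, Mul(0, 7)) = Add(-2, 0) = -2)
Add(Mul(41141, Pow(Pow(d, 2), -1)), Mul(Function('v')(107), Pow(Function('C')(-9), -1))) = Add(Mul(41141, Pow(Pow(-2, 2), -1)), Mul(68, Pow(-38, -1))) = Add(Mul(41141, Pow(4, -1)), Mul(68, Rational(-1, 38))) = Add(Mul(41141, Rational(1, 4)), Rational(-34, 19)) = Add(Rational(41141, 4), Rational(-34, 19)) = Rational(781543, 76)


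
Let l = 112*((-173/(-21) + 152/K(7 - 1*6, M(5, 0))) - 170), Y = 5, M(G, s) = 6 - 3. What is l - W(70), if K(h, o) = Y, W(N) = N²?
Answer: -294188/15 ≈ -19613.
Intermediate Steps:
M(G, s) = 3
K(h, o) = 5
l = -220688/15 (l = 112*((-173/(-21) + 152/5) - 170) = 112*((-173*(-1/21) + 152*(⅕)) - 170) = 112*((173/21 + 152/5) - 170) = 112*(4057/105 - 170) = 112*(-13793/105) = -220688/15 ≈ -14713.)
l - W(70) = -220688/15 - 1*70² = -220688/15 - 1*4900 = -220688/15 - 4900 = -294188/15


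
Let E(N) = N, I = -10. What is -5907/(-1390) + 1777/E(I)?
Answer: -120548/695 ≈ -173.45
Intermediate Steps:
-5907/(-1390) + 1777/E(I) = -5907/(-1390) + 1777/(-10) = -5907*(-1/1390) + 1777*(-1/10) = 5907/1390 - 1777/10 = -120548/695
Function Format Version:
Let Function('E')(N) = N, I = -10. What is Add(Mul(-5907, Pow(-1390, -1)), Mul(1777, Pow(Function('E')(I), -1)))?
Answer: Rational(-120548, 695) ≈ -173.45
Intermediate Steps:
Add(Mul(-5907, Pow(-1390, -1)), Mul(1777, Pow(Function('E')(I), -1))) = Add(Mul(-5907, Pow(-1390, -1)), Mul(1777, Pow(-10, -1))) = Add(Mul(-5907, Rational(-1, 1390)), Mul(1777, Rational(-1, 10))) = Add(Rational(5907, 1390), Rational(-1777, 10)) = Rational(-120548, 695)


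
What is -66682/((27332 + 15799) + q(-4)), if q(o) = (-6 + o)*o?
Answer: -66682/43171 ≈ -1.5446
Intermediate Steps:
q(o) = o*(-6 + o)
-66682/((27332 + 15799) + q(-4)) = -66682/((27332 + 15799) - 4*(-6 - 4)) = -66682/(43131 - 4*(-10)) = -66682/(43131 + 40) = -66682/43171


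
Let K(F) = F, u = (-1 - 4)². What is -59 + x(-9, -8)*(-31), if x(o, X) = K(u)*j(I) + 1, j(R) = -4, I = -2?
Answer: 3010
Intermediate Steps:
u = 25 (u = (-5)² = 25)
x(o, X) = -99 (x(o, X) = 25*(-4) + 1 = -100 + 1 = -99)
-59 + x(-9, -8)*(-31) = -59 - 99*(-31) = -59 + 3069 = 3010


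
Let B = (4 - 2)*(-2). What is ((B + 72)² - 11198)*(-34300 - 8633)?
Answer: 282241542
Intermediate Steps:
B = -4 (B = 2*(-2) = -4)
((B + 72)² - 11198)*(-34300 - 8633) = ((-4 + 72)² - 11198)*(-34300 - 8633) = (68² - 11198)*(-42933) = (4624 - 11198)*(-42933) = -6574*(-42933) = 282241542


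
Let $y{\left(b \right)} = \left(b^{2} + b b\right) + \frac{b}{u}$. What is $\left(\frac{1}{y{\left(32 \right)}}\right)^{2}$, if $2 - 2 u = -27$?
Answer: $\frac{841}{3535015936} \approx 2.3791 \cdot 10^{-7}$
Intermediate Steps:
$u = \frac{29}{2}$ ($u = 1 - - \frac{27}{2} = 1 + \frac{27}{2} = \frac{29}{2} \approx 14.5$)
$y{\left(b \right)} = 2 b^{2} + \frac{2 b}{29}$ ($y{\left(b \right)} = \left(b^{2} + b b\right) + \frac{b}{\frac{29}{2}} = \left(b^{2} + b^{2}\right) + b \frac{2}{29} = 2 b^{2} + \frac{2 b}{29}$)
$\left(\frac{1}{y{\left(32 \right)}}\right)^{2} = \left(\frac{1}{\frac{2}{29} \cdot 32 \left(1 + 29 \cdot 32\right)}\right)^{2} = \left(\frac{1}{\frac{2}{29} \cdot 32 \left(1 + 928\right)}\right)^{2} = \left(\frac{1}{\frac{2}{29} \cdot 32 \cdot 929}\right)^{2} = \left(\frac{1}{\frac{59456}{29}}\right)^{2} = \left(\frac{29}{59456}\right)^{2} = \frac{841}{3535015936}$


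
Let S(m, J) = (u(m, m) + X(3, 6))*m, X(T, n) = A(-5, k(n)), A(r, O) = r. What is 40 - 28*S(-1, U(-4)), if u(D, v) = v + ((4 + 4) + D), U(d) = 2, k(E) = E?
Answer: 68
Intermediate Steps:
u(D, v) = 8 + D + v (u(D, v) = v + (8 + D) = 8 + D + v)
X(T, n) = -5
S(m, J) = m*(3 + 2*m) (S(m, J) = ((8 + m + m) - 5)*m = ((8 + 2*m) - 5)*m = (3 + 2*m)*m = m*(3 + 2*m))
40 - 28*S(-1, U(-4)) = 40 - (-28)*(3 + 2*(-1)) = 40 - (-28)*(3 - 2) = 40 - (-28) = 40 - 28*(-1) = 40 + 28 = 68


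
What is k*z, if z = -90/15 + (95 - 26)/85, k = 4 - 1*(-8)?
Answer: -5292/85 ≈ -62.259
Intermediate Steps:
k = 12 (k = 4 + 8 = 12)
z = -441/85 (z = -90*1/15 + 69*(1/85) = -6 + 69/85 = -441/85 ≈ -5.1882)
k*z = 12*(-441/85) = -5292/85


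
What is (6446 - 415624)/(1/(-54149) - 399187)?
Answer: 1582612823/1543969776 ≈ 1.0250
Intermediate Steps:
(6446 - 415624)/(1/(-54149) - 399187) = -409178/(-1/54149 - 399187) = -409178/(-21615576864/54149) = -409178*(-54149/21615576864) = 1582612823/1543969776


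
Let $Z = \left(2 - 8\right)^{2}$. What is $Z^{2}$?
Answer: $1296$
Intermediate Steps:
$Z = 36$ ($Z = \left(-6\right)^{2} = 36$)
$Z^{2} = 36^{2} = 1296$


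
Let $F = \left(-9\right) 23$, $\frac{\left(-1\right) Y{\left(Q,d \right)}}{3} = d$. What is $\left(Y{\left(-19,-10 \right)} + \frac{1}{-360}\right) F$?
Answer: $- \frac{248377}{40} \approx -6209.4$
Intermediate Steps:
$Y{\left(Q,d \right)} = - 3 d$
$F = -207$
$\left(Y{\left(-19,-10 \right)} + \frac{1}{-360}\right) F = \left(\left(-3\right) \left(-10\right) + \frac{1}{-360}\right) \left(-207\right) = \left(30 - \frac{1}{360}\right) \left(-207\right) = \frac{10799}{360} \left(-207\right) = - \frac{248377}{40}$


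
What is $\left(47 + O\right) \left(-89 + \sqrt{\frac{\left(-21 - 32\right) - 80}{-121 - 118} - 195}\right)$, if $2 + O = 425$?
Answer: $-41830 + \frac{940 i \sqrt{2776702}}{239} \approx -41830.0 + 6553.8 i$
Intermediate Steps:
$O = 423$ ($O = -2 + 425 = 423$)
$\left(47 + O\right) \left(-89 + \sqrt{\frac{\left(-21 - 32\right) - 80}{-121 - 118} - 195}\right) = \left(47 + 423\right) \left(-89 + \sqrt{\frac{\left(-21 - 32\right) - 80}{-121 - 118} - 195}\right) = 470 \left(-89 + \sqrt{\frac{-53 - 80}{-239} - 195}\right) = 470 \left(-89 + \sqrt{\left(-133\right) \left(- \frac{1}{239}\right) - 195}\right) = 470 \left(-89 + \sqrt{\frac{133}{239} - 195}\right) = 470 \left(-89 + \sqrt{- \frac{46472}{239}}\right) = 470 \left(-89 + \frac{2 i \sqrt{2776702}}{239}\right) = -41830 + \frac{940 i \sqrt{2776702}}{239}$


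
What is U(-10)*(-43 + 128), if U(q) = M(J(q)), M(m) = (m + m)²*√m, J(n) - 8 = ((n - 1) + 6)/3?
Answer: 122740*√57/27 ≈ 34321.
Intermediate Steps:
J(n) = 29/3 + n/3 (J(n) = 8 + ((n - 1) + 6)/3 = 8 + ((-1 + n) + 6)*(⅓) = 8 + (5 + n)*(⅓) = 8 + (5/3 + n/3) = 29/3 + n/3)
M(m) = 4*m^(5/2) (M(m) = (2*m)²*√m = (4*m²)*√m = 4*m^(5/2))
U(q) = 4*(29/3 + q/3)^(5/2)
U(-10)*(-43 + 128) = (4*√3*(29 - 10)^(5/2)/27)*(-43 + 128) = (4*√3*19^(5/2)/27)*85 = (4*√3*(361*√19)/27)*85 = (1444*√57/27)*85 = 122740*√57/27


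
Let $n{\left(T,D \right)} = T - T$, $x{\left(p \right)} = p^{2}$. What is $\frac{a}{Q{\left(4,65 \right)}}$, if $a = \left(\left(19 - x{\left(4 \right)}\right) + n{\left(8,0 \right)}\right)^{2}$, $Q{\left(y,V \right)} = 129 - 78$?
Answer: $\frac{3}{17} \approx 0.17647$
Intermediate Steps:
$Q{\left(y,V \right)} = 51$
$n{\left(T,D \right)} = 0$
$a = 9$ ($a = \left(\left(19 - 4^{2}\right) + 0\right)^{2} = \left(\left(19 - 16\right) + 0\right)^{2} = \left(3 + 0\right)^{2} = 3^{2} = 9$)
$\frac{a}{Q{\left(4,65 \right)}} = \frac{9}{51} = 9 \cdot \frac{1}{51} = \frac{3}{17}$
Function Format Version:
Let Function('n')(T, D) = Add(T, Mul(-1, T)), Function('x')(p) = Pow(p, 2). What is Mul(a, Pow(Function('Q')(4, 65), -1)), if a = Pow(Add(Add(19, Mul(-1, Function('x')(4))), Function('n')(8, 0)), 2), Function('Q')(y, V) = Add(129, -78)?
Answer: Rational(3, 17) ≈ 0.17647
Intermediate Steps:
Function('Q')(y, V) = 51
Function('n')(T, D) = 0
a = 9 (a = Pow(Add(Add(19, Mul(-1, Pow(4, 2))), 0), 2) = Pow(Add(Add(19, Mul(-1, 16)), 0), 2) = Pow(Add(Add(19, -16), 0), 2) = Pow(Add(3, 0), 2) = Pow(3, 2) = 9)
Mul(a, Pow(Function('Q')(4, 65), -1)) = Mul(9, Pow(51, -1)) = Mul(9, Rational(1, 51)) = Rational(3, 17)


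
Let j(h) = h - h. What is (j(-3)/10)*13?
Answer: 0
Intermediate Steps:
j(h) = 0
(j(-3)/10)*13 = (0/10)*13 = ((⅒)*0)*13 = 0*13 = 0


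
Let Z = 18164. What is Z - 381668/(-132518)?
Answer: 1203719310/66259 ≈ 18167.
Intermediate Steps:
Z - 381668/(-132518) = 18164 - 381668/(-132518) = 18164 - 381668*(-1)/132518 = 18164 - 1*(-190834/66259) = 18164 + 190834/66259 = 1203719310/66259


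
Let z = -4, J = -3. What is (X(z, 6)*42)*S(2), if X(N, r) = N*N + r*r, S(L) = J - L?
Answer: -10920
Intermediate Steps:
S(L) = -3 - L
X(N, r) = N**2 + r**2
(X(z, 6)*42)*S(2) = (((-4)**2 + 6**2)*42)*(-3 - 1*2) = ((16 + 36)*42)*(-3 - 2) = (52*42)*(-5) = 2184*(-5) = -10920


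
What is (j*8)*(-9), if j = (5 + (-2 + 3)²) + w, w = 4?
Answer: -720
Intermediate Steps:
j = 10 (j = (5 + (-2 + 3)²) + 4 = (5 + 1²) + 4 = (5 + 1) + 4 = 6 + 4 = 10)
(j*8)*(-9) = (10*8)*(-9) = 80*(-9) = -720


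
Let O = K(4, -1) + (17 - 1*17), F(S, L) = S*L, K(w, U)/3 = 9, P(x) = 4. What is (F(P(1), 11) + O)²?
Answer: 5041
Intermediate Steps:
K(w, U) = 27 (K(w, U) = 3*9 = 27)
F(S, L) = L*S
O = 27 (O = 27 + (17 - 1*17) = 27 + (17 - 17) = 27 + 0 = 27)
(F(P(1), 11) + O)² = (11*4 + 27)² = (44 + 27)² = 71² = 5041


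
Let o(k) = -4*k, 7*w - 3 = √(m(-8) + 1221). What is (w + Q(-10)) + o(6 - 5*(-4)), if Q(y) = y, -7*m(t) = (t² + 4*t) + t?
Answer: -795/7 + 3*√6629/49 ≈ -108.59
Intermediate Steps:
m(t) = -5*t/7 - t²/7 (m(t) = -((t² + 4*t) + t)/7 = -(t² + 5*t)/7 = -5*t/7 - t²/7)
w = 3/7 + 3*√6629/49 (w = 3/7 + √(-⅐*(-8)*(5 - 8) + 1221)/7 = 3/7 + √(-⅐*(-8)*(-3) + 1221)/7 = 3/7 + √(-24/7 + 1221)/7 = 3/7 + √(8523/7)/7 = 3/7 + (3*√6629/7)/7 = 3/7 + 3*√6629/49 ≈ 5.4134)
(w + Q(-10)) + o(6 - 5*(-4)) = ((3/7 + 3*√6629/49) - 10) - 4*(6 - 5*(-4)) = (-67/7 + 3*√6629/49) - 4*(6 + 20) = (-67/7 + 3*√6629/49) - 4*26 = (-67/7 + 3*√6629/49) - 104 = -795/7 + 3*√6629/49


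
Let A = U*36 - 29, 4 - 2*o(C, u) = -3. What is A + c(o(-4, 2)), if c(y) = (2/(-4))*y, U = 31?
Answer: 4341/4 ≈ 1085.3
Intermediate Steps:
o(C, u) = 7/2 (o(C, u) = 2 - 1/2*(-3) = 2 + 3/2 = 7/2)
c(y) = -y/2 (c(y) = (2*(-1/4))*y = -y/2)
A = 1087 (A = 31*36 - 29 = 1116 - 29 = 1087)
A + c(o(-4, 2)) = 1087 - 1/2*7/2 = 1087 - 7/4 = 4341/4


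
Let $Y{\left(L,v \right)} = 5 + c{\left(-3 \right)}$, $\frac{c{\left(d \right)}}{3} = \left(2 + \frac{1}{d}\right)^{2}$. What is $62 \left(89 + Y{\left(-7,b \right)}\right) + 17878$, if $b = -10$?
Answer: $\frac{72668}{3} \approx 24223.0$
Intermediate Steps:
$c{\left(d \right)} = 3 \left(2 + \frac{1}{d}\right)^{2}$
$Y{\left(L,v \right)} = \frac{40}{3}$ ($Y{\left(L,v \right)} = 5 + \frac{3 \left(1 + 2 \left(-3\right)\right)^{2}}{9} = 5 + 3 \cdot \frac{1}{9} \left(1 - 6\right)^{2} = 5 + 3 \cdot \frac{1}{9} \left(-5\right)^{2} = 5 + 3 \cdot \frac{1}{9} \cdot 25 = 5 + \frac{25}{3} = \frac{40}{3}$)
$62 \left(89 + Y{\left(-7,b \right)}\right) + 17878 = 62 \left(89 + \frac{40}{3}\right) + 17878 = 62 \cdot \frac{307}{3} + 17878 = \frac{19034}{3} + 17878 = \frac{72668}{3}$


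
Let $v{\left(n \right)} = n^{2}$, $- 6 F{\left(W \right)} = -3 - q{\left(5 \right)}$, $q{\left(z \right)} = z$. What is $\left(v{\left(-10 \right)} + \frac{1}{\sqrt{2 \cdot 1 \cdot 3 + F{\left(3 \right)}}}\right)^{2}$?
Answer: $\frac{\left(2200 + \sqrt{66}\right)^{2}}{484} \approx 10074.0$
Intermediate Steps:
$F{\left(W \right)} = \frac{4}{3}$ ($F{\left(W \right)} = - \frac{-3 - 5}{6} = \left(- \frac{1}{6}\right) \left(-8\right) = \frac{4}{3}$)
$\left(v{\left(-10 \right)} + \frac{1}{\sqrt{2 \cdot 1 \cdot 3 + F{\left(3 \right)}}}\right)^{2} = \left(\left(-10\right)^{2} + \frac{1}{\sqrt{2 \cdot 1 \cdot 3 + \frac{4}{3}}}\right)^{2} = \left(100 + \frac{1}{\sqrt{2 \cdot 3 + \frac{4}{3}}}\right)^{2} = \left(100 + \frac{1}{\sqrt{6 + \frac{4}{3}}}\right)^{2} = \left(100 + \frac{1}{\sqrt{\frac{22}{3}}}\right)^{2} = \left(100 + \frac{1}{\frac{1}{3} \sqrt{66}}\right)^{2} = \left(100 + \frac{\sqrt{66}}{22}\right)^{2}$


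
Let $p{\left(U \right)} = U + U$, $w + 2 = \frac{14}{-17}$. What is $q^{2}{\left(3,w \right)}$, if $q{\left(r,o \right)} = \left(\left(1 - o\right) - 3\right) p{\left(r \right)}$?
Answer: $\frac{7056}{289} \approx 24.415$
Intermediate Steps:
$w = - \frac{48}{17}$ ($w = -2 + \frac{14}{-17} = -2 + 14 \left(- \frac{1}{17}\right) = -2 - \frac{14}{17} = - \frac{48}{17} \approx -2.8235$)
$p{\left(U \right)} = 2 U$
$q{\left(r,o \right)} = 2 r \left(-2 - o\right)$ ($q{\left(r,o \right)} = \left(\left(1 - o\right) - 3\right) 2 r = \left(-2 - o\right) 2 r = 2 r \left(-2 - o\right)$)
$q^{2}{\left(3,w \right)} = \left(\left(-2\right) 3 \left(2 - \frac{48}{17}\right)\right)^{2} = \left(\left(-2\right) 3 \left(- \frac{14}{17}\right)\right)^{2} = \left(\frac{84}{17}\right)^{2} = \frac{7056}{289}$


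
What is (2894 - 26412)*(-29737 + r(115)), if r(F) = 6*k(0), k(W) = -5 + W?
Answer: 700060306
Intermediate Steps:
r(F) = -30 (r(F) = 6*(-5 + 0) = 6*(-5) = -30)
(2894 - 26412)*(-29737 + r(115)) = (2894 - 26412)*(-29737 - 30) = -23518*(-29767) = 700060306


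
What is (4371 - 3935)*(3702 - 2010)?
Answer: 737712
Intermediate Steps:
(4371 - 3935)*(3702 - 2010) = 436*1692 = 737712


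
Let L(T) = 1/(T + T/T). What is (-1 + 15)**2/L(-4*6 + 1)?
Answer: -4312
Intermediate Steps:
L(T) = 1/(1 + T) (L(T) = 1/(T + 1) = 1/(1 + T))
(-1 + 15)**2/L(-4*6 + 1) = (-1 + 15)**2/(1/(1 + (-4*6 + 1))) = 14**2/(1/(1 + (-24 + 1))) = 196/(1/(1 - 23)) = 196/(1/(-22)) = 196/(-1/22) = 196*(-22) = -4312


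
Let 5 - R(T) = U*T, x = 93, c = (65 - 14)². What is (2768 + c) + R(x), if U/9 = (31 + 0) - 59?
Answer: 28810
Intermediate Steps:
U = -252 (U = 9*((31 + 0) - 59) = 9*(31 - 59) = 9*(-28) = -252)
c = 2601 (c = 51² = 2601)
R(T) = 5 + 252*T (R(T) = 5 - (-252)*T = 5 + 252*T)
(2768 + c) + R(x) = (2768 + 2601) + (5 + 252*93) = 5369 + (5 + 23436) = 5369 + 23441 = 28810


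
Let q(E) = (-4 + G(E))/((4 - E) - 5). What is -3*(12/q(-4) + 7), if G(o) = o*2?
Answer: -12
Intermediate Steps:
G(o) = 2*o
q(E) = (-4 + 2*E)/(-1 - E) (q(E) = (-4 + 2*E)/((4 - E) - 5) = (-4 + 2*E)/(-1 - E))
-3*(12/q(-4) + 7) = -3*(12/((2*(2 - 1*(-4))/(1 - 4))) + 7) = -3*(12/((2*(2 + 4)/(-3))) + 7) = -3*(12/((2*(-⅓)*6)) + 7) = -3*(12/(-4) + 7) = -3*(12*(-¼) + 7) = -3*(-3 + 7) = -3*4 = -12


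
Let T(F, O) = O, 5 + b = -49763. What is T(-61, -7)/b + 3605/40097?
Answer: 179694319/1995547496 ≈ 0.090048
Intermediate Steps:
b = -49768 (b = -5 - 49763 = -49768)
T(-61, -7)/b + 3605/40097 = -7/(-49768) + 3605/40097 = -7*(-1/49768) + 3605*(1/40097) = 7/49768 + 3605/40097 = 179694319/1995547496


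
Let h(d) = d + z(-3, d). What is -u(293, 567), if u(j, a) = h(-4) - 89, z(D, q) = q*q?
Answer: 77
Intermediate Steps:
z(D, q) = q²
h(d) = d + d²
u(j, a) = -77 (u(j, a) = -4*(1 - 4) - 89 = -4*(-3) - 89 = 12 - 89 = -77)
-u(293, 567) = -1*(-77) = 77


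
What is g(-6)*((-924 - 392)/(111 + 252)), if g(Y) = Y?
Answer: 2632/121 ≈ 21.752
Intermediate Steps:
g(-6)*((-924 - 392)/(111 + 252)) = -6*(-924 - 392)/(111 + 252) = -(-7896)/363 = -6*(-1316/363) = 2632/121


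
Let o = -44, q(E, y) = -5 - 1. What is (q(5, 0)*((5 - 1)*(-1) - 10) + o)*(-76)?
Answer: -3040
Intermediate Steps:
q(E, y) = -6
(q(5, 0)*((5 - 1)*(-1) - 10) + o)*(-76) = (-6*((5 - 1)*(-1) - 10) - 44)*(-76) = (-6*(4*(-1) - 10) - 44)*(-76) = (-6*(-4 - 10) - 44)*(-76) = (-6*(-14) - 44)*(-76) = (84 - 44)*(-76) = 40*(-76) = -3040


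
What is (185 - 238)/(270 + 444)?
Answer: -53/714 ≈ -0.074230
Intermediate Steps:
(185 - 238)/(270 + 444) = -53/714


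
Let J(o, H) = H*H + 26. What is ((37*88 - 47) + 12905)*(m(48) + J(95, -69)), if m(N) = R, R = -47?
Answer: 76380360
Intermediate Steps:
J(o, H) = 26 + H² (J(o, H) = H² + 26 = 26 + H²)
m(N) = -47
((37*88 - 47) + 12905)*(m(48) + J(95, -69)) = ((37*88 - 47) + 12905)*(-47 + (26 + (-69)²)) = ((3256 - 47) + 12905)*(-47 + (26 + 4761)) = (3209 + 12905)*(-47 + 4787) = 16114*4740 = 76380360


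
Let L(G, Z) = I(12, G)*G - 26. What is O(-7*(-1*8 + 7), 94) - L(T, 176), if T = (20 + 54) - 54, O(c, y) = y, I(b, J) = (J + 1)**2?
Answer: -8700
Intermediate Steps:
I(b, J) = (1 + J)**2
T = 20 (T = 74 - 54 = 20)
L(G, Z) = -26 + G*(1 + G)**2 (L(G, Z) = (1 + G)**2*G - 26 = G*(1 + G)**2 - 26 = -26 + G*(1 + G)**2)
O(-7*(-1*8 + 7), 94) - L(T, 176) = 94 - (-26 + 20*(1 + 20)**2) = 94 - (-26 + 20*21**2) = 94 - (-26 + 20*441) = 94 - (-26 + 8820) = 94 - 1*8794 = 94 - 8794 = -8700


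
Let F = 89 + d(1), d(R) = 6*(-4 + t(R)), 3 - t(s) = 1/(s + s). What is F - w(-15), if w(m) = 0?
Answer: 80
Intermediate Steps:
t(s) = 3 - 1/(2*s) (t(s) = 3 - 1/(s + s) = 3 - 1/(2*s))
d(R) = -6 - 3/R (d(R) = 6*(-4 + (3 - 1/(2*R))) = 6*(-1 - 1/(2*R)) = -6 - 3/R)
F = 80 (F = 89 + (-6 - 3/1) = 89 + (-6 - 3*1) = 89 + (-6 - 3) = 89 - 9 = 80)
F - w(-15) = 80 - 1*0 = 80 + 0 = 80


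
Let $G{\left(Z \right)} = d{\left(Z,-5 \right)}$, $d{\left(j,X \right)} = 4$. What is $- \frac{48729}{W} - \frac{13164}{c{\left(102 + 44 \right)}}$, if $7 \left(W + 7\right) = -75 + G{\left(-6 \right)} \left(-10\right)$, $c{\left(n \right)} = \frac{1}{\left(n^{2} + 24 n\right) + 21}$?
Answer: $- \frac{53628794433}{164} \approx -3.27 \cdot 10^{8}$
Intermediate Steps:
$G{\left(Z \right)} = 4$
$c{\left(n \right)} = \frac{1}{21 + n^{2} + 24 n}$
$W = - \frac{164}{7}$ ($W = -7 + \frac{-75 + 4 \left(-10\right)}{7} = -7 + \frac{-75 - 40}{7} = -7 + \frac{1}{7} \left(-115\right) = -7 - \frac{115}{7} = - \frac{164}{7} \approx -23.429$)
$- \frac{48729}{W} - \frac{13164}{c{\left(102 + 44 \right)}} = - \frac{48729}{- \frac{164}{7}} - \frac{13164}{\frac{1}{21 + \left(102 + 44\right)^{2} + 24 \left(102 + 44\right)}} = \left(-48729\right) \left(- \frac{7}{164}\right) - \frac{13164}{\frac{1}{21 + 146^{2} + 24 \cdot 146}} = \frac{341103}{164} - \frac{13164}{\frac{1}{21 + 21316 + 3504}} = \frac{341103}{164} - \frac{13164}{\frac{1}{24841}} = \frac{341103}{164} - 13164 \frac{1}{\frac{1}{24841}} = \frac{341103}{164} - 327006924 = - \frac{53628794433}{164}$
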